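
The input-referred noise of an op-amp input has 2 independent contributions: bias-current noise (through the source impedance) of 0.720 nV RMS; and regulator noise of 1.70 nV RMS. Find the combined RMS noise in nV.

1.85 nV

Uncorrelated sources add in power (mean-square): V_tot = √(ΣV_i²)
V_tot = √[(7.20×10⁻¹⁰)² + (1.70×10⁻⁹)²] = 1.85×10⁻⁹ V = 1.85 nV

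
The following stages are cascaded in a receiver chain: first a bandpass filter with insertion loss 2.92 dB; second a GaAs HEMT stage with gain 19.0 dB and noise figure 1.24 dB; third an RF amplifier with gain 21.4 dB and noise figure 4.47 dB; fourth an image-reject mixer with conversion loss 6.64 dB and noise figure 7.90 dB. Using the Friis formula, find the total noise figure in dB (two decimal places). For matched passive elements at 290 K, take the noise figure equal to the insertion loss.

4.23 dB

Convert to linear (a loss of L dB is a gain of −L dB): F_i = 10^(NF_i/10), G_i = 10^(G_i,dB/10)
  Stage 1: F_1 = 10^(2.92/10) = 1.959, G_1 = 10^(−2.92/10) = 0.5105
  Stage 2: F_2 = 10^(1.24/10) = 1.330, G_2 = 10^(19.0/10) = 79.43
  Stage 3: F_3 = 10^(4.47/10) = 2.799, G_3 = 10^(21.4/10) = 138.0
  Stage 4: F_4 = 10^(7.90/10) = 6.166, G_4 = 10^(−6.64/10) = 0.2168
Friis cascade:
  F = 1.959 + (1.330 − 1)/0.5105 + (2.799 − 1)/40.55 + (6.166 − 1)/5598 = 2.651
NF = 10 log₁₀(2.651) = 4.23 dB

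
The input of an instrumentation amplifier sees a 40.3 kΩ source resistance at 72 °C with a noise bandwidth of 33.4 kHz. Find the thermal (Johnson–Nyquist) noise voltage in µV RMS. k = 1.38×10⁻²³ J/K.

T = 72 °C + 273.15 = 345.15 K
V_n = √(4kTRB)
4kTRB = 4 × 1.38×10⁻²³ × 345.15 × 4.03×10⁴ × 3.34×10⁴ = 2.56×10⁻¹¹ V²
V_n = √(2.56×10⁻¹¹) = 5.06×10⁻⁶ V = 5.06 µV

5.06 µV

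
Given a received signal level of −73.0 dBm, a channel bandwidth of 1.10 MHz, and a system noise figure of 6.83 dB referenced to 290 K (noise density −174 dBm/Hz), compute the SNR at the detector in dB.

Noise floor: N = −174 + 10 log₁₀(B) + NF
10 log₁₀(1.10×10⁶) = 60.41 dB
N = −174 + 60.41 + 6.83 = −106.76 dBm
SNR = P_sig − N = −73.0 − (−106.76) = 33.76 dB → 33.8 dB

33.8 dB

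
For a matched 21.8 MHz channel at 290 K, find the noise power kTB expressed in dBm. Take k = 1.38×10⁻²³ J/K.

−100.6 dBm

P_n = kTB = 1.38×10⁻²³ × 290 × 2.18×10⁷ = 8.72×10⁻¹⁴ W
In dBm: 10 log₁₀(8.72×10⁻¹⁴ / 10⁻³) = −100.6 dBm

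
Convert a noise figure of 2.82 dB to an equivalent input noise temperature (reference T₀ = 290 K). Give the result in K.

F = 10^(2.82/10) = 1.91426
T_e = (F − 1)·T₀ = (1.91426 − 1) × 290 = 265 K

265 K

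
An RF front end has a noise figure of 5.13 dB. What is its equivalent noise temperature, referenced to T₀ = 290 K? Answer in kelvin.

655 K

F = 10^(5.13/10) = 3.25837
T_e = (F − 1)·T₀ = (3.25837 − 1) × 290 = 655 K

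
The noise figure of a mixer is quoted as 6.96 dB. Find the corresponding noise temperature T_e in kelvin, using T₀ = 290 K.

1150 K

F = 10^(6.96/10) = 4.96592
T_e = (F − 1)·T₀ = (4.96592 − 1) × 290 = 1150 K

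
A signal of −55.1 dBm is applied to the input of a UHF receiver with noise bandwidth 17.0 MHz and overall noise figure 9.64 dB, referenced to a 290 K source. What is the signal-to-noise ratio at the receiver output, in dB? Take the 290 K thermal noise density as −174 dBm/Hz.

Noise floor: N = −174 + 10 log₁₀(B) + NF
10 log₁₀(1.70×10⁷) = 72.3 dB
N = −174 + 72.3 + 9.64 = −92.06 dBm
SNR = P_sig − N = −55.1 − (−92.06) = 36.96 dB → 37.0 dB

37.0 dB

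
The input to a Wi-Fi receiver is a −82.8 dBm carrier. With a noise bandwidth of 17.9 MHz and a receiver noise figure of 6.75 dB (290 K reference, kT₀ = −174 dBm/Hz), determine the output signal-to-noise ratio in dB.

Noise floor: N = −174 + 10 log₁₀(B) + NF
10 log₁₀(1.79×10⁷) = 72.53 dB
N = −174 + 72.53 + 6.75 = −94.72 dBm
SNR = P_sig − N = −82.8 − (−94.72) = 11.92 dB → 11.9 dB

11.9 dB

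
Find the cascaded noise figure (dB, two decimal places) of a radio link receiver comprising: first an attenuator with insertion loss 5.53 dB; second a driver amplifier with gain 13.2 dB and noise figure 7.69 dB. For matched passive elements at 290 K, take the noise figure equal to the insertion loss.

Convert to linear (a loss of L dB is a gain of −L dB): F_i = 10^(NF_i/10), G_i = 10^(G_i,dB/10)
  Stage 1: F_1 = 10^(5.53/10) = 3.573, G_1 = 10^(−5.53/10) = 0.2799
  Stage 2: F_2 = 10^(7.69/10) = 5.875, G_2 = 10^(13.2/10) = 20.89
Friis cascade:
  F = 3.573 + (5.875 − 1)/0.2799 = 20.99
NF = 10 log₁₀(20.99) = 13.22 dB

13.22 dB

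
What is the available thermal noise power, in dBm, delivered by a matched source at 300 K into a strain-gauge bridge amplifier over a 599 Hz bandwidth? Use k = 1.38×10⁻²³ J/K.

−146.1 dBm

P_n = kTB = 1.38×10⁻²³ × 300 × 5.99×10² = 2.48×10⁻¹⁸ W
In dBm: 10 log₁₀(2.48×10⁻¹⁸ / 10⁻³) = −146.1 dBm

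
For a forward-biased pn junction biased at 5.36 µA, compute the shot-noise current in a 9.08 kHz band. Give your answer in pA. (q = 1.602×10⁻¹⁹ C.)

I_n = √(2qI·B)
2qI·B = 2 × 1.602×10⁻¹⁹ × 5.36×10⁻⁶ × 9.08×10³ = 1.56×10⁻²⁰ A²
I_n = √(1.56×10⁻²⁰) = 1.25×10⁻¹⁰ A = 125 pA

125 pA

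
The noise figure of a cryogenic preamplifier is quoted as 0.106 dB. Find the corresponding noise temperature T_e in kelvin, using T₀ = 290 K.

F = 10^(0.106/10) = 1.02471
T_e = (F − 1)·T₀ = (1.02471 − 1) × 290 = 7.17 K

7.17 K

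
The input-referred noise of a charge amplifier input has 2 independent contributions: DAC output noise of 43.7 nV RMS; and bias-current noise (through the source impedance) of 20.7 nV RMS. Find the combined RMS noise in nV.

Uncorrelated sources add in power (mean-square): V_tot = √(ΣV_i²)
V_tot = √[(4.37×10⁻⁸)² + (2.07×10⁻⁸)²] = 4.84×10⁻⁸ V = 48.4 nV

48.4 nV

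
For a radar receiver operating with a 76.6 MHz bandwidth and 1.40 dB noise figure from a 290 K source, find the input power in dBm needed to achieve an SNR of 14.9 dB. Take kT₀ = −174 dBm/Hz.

Sensitivity = −174 + 10 log₁₀(B) + NF + SNR_min
= −174 + 78.84 + 1.40 + 14.9
= −78.86 dBm → −78.9 dBm

−78.9 dBm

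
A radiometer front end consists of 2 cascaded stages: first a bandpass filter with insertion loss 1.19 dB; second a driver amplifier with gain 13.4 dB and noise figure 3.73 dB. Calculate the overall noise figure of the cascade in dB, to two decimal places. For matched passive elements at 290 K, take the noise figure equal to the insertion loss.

4.92 dB

Convert to linear (a loss of L dB is a gain of −L dB): F_i = 10^(NF_i/10), G_i = 10^(G_i,dB/10)
  Stage 1: F_1 = 10^(1.19/10) = 1.315, G_1 = 10^(−1.19/10) = 0.7603
  Stage 2: F_2 = 10^(3.73/10) = 2.360, G_2 = 10^(13.4/10) = 21.88
Friis cascade:
  F = 1.315 + (2.360 − 1)/0.7603 = 3.105
NF = 10 log₁₀(3.105) = 4.92 dB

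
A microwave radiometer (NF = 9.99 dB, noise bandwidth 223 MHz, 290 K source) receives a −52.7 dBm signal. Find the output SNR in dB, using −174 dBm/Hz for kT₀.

Noise floor: N = −174 + 10 log₁₀(B) + NF
10 log₁₀(2.23×10⁸) = 83.48 dB
N = −174 + 83.48 + 9.99 = −80.53 dBm
SNR = P_sig − N = −52.7 − (−80.53) = 27.83 dB → 27.8 dB

27.8 dB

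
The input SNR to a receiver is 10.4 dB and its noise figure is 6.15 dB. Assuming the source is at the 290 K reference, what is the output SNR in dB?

By definition F = SNR_in/SNR_out, so in dB: SNR_out = SNR_in − NF
SNR_out = 10.4 − 6.15 = 4.25 dB

4.25 dB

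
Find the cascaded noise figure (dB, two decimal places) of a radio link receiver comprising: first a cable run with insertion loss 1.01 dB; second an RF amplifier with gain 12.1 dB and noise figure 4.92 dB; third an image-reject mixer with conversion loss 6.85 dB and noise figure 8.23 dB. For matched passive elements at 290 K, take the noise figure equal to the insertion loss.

6.39 dB

Convert to linear (a loss of L dB is a gain of −L dB): F_i = 10^(NF_i/10), G_i = 10^(G_i,dB/10)
  Stage 1: F_1 = 10^(1.01/10) = 1.262, G_1 = 10^(−1.01/10) = 0.7925
  Stage 2: F_2 = 10^(4.92/10) = 3.105, G_2 = 10^(12.1/10) = 16.22
  Stage 3: F_3 = 10^(8.23/10) = 6.653, G_3 = 10^(−6.85/10) = 0.2065
Friis cascade:
  F = 1.262 + (3.105 − 1)/0.7925 + (6.653 − 1)/12.85 = 4.357
NF = 10 log₁₀(4.357) = 6.39 dB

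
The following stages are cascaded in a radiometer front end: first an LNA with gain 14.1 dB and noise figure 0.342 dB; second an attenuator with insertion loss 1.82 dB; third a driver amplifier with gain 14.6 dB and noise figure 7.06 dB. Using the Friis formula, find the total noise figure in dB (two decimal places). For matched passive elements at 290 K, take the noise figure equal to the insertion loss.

Convert to linear (a loss of L dB is a gain of −L dB): F_i = 10^(NF_i/10), G_i = 10^(G_i,dB/10)
  Stage 1: F_1 = 10^(0.342/10) = 1.082, G_1 = 10^(14.1/10) = 25.70
  Stage 2: F_2 = 10^(1.82/10) = 1.521, G_2 = 10^(−1.82/10) = 0.6577
  Stage 3: F_3 = 10^(7.06/10) = 5.082, G_3 = 10^(14.6/10) = 28.84
Friis cascade:
  F = 1.082 + (1.521 − 1)/25.70 + (5.082 − 1)/16.90 = 1.344
NF = 10 log₁₀(1.344) = 1.28 dB

1.28 dB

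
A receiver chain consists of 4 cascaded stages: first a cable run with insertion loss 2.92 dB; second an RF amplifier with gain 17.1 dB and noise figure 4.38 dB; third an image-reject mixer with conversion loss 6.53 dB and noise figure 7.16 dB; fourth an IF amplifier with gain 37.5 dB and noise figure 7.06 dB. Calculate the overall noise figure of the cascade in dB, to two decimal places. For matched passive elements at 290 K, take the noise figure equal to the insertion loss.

Convert to linear (a loss of L dB is a gain of −L dB): F_i = 10^(NF_i/10), G_i = 10^(G_i,dB/10)
  Stage 1: F_1 = 10^(2.92/10) = 1.959, G_1 = 10^(−2.92/10) = 0.5105
  Stage 2: F_2 = 10^(4.38/10) = 2.742, G_2 = 10^(17.1/10) = 51.29
  Stage 3: F_3 = 10^(7.16/10) = 5.200, G_3 = 10^(−6.53/10) = 0.2223
  Stage 4: F_4 = 10^(7.06/10) = 5.082, G_4 = 10^(37.5/10) = 5623
Friis cascade:
  F = 1.959 + (2.742 − 1)/0.5105 + (5.200 − 1)/26.18 + (5.082 − 1)/5.821 = 6.232
NF = 10 log₁₀(6.232) = 7.95 dB

7.95 dB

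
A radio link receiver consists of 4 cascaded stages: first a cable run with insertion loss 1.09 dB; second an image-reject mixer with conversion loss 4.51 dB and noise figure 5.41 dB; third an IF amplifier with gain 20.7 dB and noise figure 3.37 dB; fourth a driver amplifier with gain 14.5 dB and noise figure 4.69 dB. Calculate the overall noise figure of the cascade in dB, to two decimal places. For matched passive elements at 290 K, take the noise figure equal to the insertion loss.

Convert to linear (a loss of L dB is a gain of −L dB): F_i = 10^(NF_i/10), G_i = 10^(G_i,dB/10)
  Stage 1: F_1 = 10^(1.09/10) = 1.285, G_1 = 10^(−1.09/10) = 0.7780
  Stage 2: F_2 = 10^(5.41/10) = 3.475, G_2 = 10^(−4.51/10) = 0.3540
  Stage 3: F_3 = 10^(3.37/10) = 2.173, G_3 = 10^(20.7/10) = 117.5
  Stage 4: F_4 = 10^(4.69/10) = 2.944, G_4 = 10^(14.5/10) = 28.18
Friis cascade:
  F = 1.285 + (3.475 − 1)/0.7780 + (2.173 − 1)/0.2754 + (2.944 − 1)/32.36 = 8.785
NF = 10 log₁₀(8.785) = 9.44 dB

9.44 dB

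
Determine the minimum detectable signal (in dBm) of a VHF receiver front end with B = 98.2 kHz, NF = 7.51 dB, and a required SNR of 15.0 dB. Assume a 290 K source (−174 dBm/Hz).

−101.6 dBm

Sensitivity = −174 + 10 log₁₀(B) + NF + SNR_min
= −174 + 49.92 + 7.51 + 15.0
= −101.57 dBm → −101.6 dBm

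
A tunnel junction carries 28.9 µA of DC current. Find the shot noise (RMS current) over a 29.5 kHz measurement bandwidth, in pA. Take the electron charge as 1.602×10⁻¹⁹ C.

I_n = √(2qI·B)
2qI·B = 2 × 1.602×10⁻¹⁹ × 2.89×10⁻⁵ × 2.95×10⁴ = 2.73×10⁻¹⁹ A²
I_n = √(2.73×10⁻¹⁹) = 5.23×10⁻¹⁰ A = 523 pA

523 pA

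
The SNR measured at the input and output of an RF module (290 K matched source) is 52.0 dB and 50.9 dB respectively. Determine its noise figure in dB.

NF (dB) = SNR_in(dB) − SNR_out(dB) when the source is at T₀
NF = 52.0 − 50.9 = 1.1 dB

1.1 dB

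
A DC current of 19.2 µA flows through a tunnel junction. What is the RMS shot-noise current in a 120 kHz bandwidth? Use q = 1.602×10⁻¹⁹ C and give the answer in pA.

859 pA

I_n = √(2qI·B)
2qI·B = 2 × 1.602×10⁻¹⁹ × 1.92×10⁻⁵ × 1.20×10⁵ = 7.38×10⁻¹⁹ A²
I_n = √(7.38×10⁻¹⁹) = 8.59×10⁻¹⁰ A = 859 pA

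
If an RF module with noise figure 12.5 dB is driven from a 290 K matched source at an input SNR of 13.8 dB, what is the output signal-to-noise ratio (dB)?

1.3 dB

By definition F = SNR_in/SNR_out, so in dB: SNR_out = SNR_in − NF
SNR_out = 13.8 − 12.5 = 1.3 dB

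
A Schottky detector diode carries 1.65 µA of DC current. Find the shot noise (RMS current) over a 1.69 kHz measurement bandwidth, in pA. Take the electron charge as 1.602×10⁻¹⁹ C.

29.9 pA

I_n = √(2qI·B)
2qI·B = 2 × 1.602×10⁻¹⁹ × 1.65×10⁻⁶ × 1.69×10³ = 8.93×10⁻²² A²
I_n = √(8.93×10⁻²²) = 2.99×10⁻¹¹ A = 29.9 pA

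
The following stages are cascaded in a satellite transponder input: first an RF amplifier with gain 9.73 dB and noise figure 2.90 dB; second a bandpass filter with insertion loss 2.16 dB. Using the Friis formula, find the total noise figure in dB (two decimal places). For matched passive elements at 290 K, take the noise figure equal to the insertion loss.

3.05 dB

Convert to linear (a loss of L dB is a gain of −L dB): F_i = 10^(NF_i/10), G_i = 10^(G_i,dB/10)
  Stage 1: F_1 = 10^(2.90/10) = 1.950, G_1 = 10^(9.73/10) = 9.397
  Stage 2: F_2 = 10^(2.16/10) = 1.644, G_2 = 10^(−2.16/10) = 0.6081
Friis cascade:
  F = 1.950 + (1.644 − 1)/9.397 = 2.018
NF = 10 log₁₀(2.018) = 3.05 dB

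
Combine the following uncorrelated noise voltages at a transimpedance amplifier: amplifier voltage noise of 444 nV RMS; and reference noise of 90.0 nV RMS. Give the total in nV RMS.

Uncorrelated sources add in power (mean-square): V_tot = √(ΣV_i²)
V_tot = √[(4.44×10⁻⁷)² + (9.00×10⁻⁸)²] = 4.53×10⁻⁷ V = 453 nV

453 nV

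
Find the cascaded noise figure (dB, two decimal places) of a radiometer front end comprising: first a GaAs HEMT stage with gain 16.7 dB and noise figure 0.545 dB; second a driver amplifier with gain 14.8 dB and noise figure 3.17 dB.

Convert to linear (a loss of L dB is a gain of −L dB): F_i = 10^(NF_i/10), G_i = 10^(G_i,dB/10)
  Stage 1: F_1 = 10^(0.545/10) = 1.134, G_1 = 10^(16.7/10) = 46.77
  Stage 2: F_2 = 10^(3.17/10) = 2.075, G_2 = 10^(14.8/10) = 30.20
Friis cascade:
  F = 1.134 + (2.075 − 1)/46.77 = 1.157
NF = 10 log₁₀(1.157) = 0.63 dB

0.63 dB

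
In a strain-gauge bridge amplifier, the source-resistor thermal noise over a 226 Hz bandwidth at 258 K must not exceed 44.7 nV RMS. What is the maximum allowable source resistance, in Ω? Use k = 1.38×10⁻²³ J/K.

621 Ω

Johnson–Nyquist: V_n = √(4kTRB) ⇒ R = V_n² / (4kTB)
4kTB = 4 × 1.38×10⁻²³ × 258 × 2.26×10² = 3.22×10⁻¹⁸
R = (4.47×10⁻⁸)² / 3.22×10⁻¹⁸ = 6.21×10² Ω = 621 Ω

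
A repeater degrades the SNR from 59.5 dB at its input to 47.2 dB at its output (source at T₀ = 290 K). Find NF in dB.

NF (dB) = SNR_in(dB) − SNR_out(dB) when the source is at T₀
NF = 59.5 − 47.2 = 12.3 dB

12.3 dB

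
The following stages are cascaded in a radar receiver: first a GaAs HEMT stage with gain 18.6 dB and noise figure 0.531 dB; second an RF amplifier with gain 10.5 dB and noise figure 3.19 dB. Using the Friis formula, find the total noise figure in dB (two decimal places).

0.59 dB

Convert to linear (a loss of L dB is a gain of −L dB): F_i = 10^(NF_i/10), G_i = 10^(G_i,dB/10)
  Stage 1: F_1 = 10^(0.531/10) = 1.130, G_1 = 10^(18.6/10) = 72.44
  Stage 2: F_2 = 10^(3.19/10) = 2.084, G_2 = 10^(10.5/10) = 11.22
Friis cascade:
  F = 1.130 + (2.084 − 1)/72.44 = 1.145
NF = 10 log₁₀(1.145) = 0.59 dB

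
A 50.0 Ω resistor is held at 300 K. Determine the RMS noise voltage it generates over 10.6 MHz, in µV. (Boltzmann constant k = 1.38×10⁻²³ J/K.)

2.96 µV

V_n = √(4kTRB)
4kTRB = 4 × 1.38×10⁻²³ × 300 × 5.00×10¹ × 1.06×10⁷ = 8.78×10⁻¹² V²
V_n = √(8.78×10⁻¹²) = 2.96×10⁻⁶ V = 2.96 µV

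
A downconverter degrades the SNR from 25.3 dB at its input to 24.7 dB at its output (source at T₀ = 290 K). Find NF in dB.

NF (dB) = SNR_in(dB) − SNR_out(dB) when the source is at T₀
NF = 25.3 − 24.7 = 0.6 dB

0.6 dB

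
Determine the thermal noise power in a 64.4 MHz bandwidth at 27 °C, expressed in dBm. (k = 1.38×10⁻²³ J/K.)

T = 27 °C + 273.15 = 300.15 K
P_n = kTB = 1.38×10⁻²³ × 300.15 × 6.44×10⁷ = 2.67×10⁻¹³ W
In dBm: 10 log₁₀(2.67×10⁻¹³ / 10⁻³) = −95.7 dBm

−95.7 dBm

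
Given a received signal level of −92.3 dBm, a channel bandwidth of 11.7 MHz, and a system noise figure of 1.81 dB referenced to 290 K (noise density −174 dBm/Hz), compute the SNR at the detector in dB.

9.2 dB

Noise floor: N = −174 + 10 log₁₀(B) + NF
10 log₁₀(1.17×10⁷) = 70.68 dB
N = −174 + 70.68 + 1.81 = −101.51 dBm
SNR = P_sig − N = −92.3 − (−101.51) = 9.21 dB → 9.2 dB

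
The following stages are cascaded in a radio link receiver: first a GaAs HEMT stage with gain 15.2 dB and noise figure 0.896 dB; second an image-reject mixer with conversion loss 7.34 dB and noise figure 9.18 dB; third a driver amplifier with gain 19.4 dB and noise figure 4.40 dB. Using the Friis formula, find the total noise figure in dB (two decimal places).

2.40 dB

Convert to linear (a loss of L dB is a gain of −L dB): F_i = 10^(NF_i/10), G_i = 10^(G_i,dB/10)
  Stage 1: F_1 = 10^(0.896/10) = 1.229, G_1 = 10^(15.2/10) = 33.11
  Stage 2: F_2 = 10^(9.18/10) = 8.279, G_2 = 10^(−7.34/10) = 0.1845
  Stage 3: F_3 = 10^(4.40/10) = 2.754, G_3 = 10^(19.4/10) = 87.10
Friis cascade:
  F = 1.229 + (8.279 − 1)/33.11 + (2.754 − 1)/6.109 = 1.736
NF = 10 log₁₀(1.736) = 2.40 dB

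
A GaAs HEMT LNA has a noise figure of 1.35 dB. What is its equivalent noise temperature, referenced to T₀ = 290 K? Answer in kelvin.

F = 10^(1.35/10) = 1.36458
T_e = (F − 1)·T₀ = (1.36458 − 1) × 290 = 106 K

106 K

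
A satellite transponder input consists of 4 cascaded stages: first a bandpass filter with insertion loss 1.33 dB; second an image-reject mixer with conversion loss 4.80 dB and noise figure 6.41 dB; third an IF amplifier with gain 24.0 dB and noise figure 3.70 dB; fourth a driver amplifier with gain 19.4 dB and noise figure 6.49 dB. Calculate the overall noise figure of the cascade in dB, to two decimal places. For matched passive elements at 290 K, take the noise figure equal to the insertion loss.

Convert to linear (a loss of L dB is a gain of −L dB): F_i = 10^(NF_i/10), G_i = 10^(G_i,dB/10)
  Stage 1: F_1 = 10^(1.33/10) = 1.358, G_1 = 10^(−1.33/10) = 0.7362
  Stage 2: F_2 = 10^(6.41/10) = 4.375, G_2 = 10^(−4.80/10) = 0.3311
  Stage 3: F_3 = 10^(3.70/10) = 2.344, G_3 = 10^(24.0/10) = 251.2
  Stage 4: F_4 = 10^(6.49/10) = 4.457, G_4 = 10^(19.4/10) = 87.10
Friis cascade:
  F = 1.358 + (4.375 − 1)/0.7362 + (2.344 − 1)/0.2438 + (4.457 − 1)/61.24 = 11.51
NF = 10 log₁₀(11.51) = 10.61 dB

10.61 dB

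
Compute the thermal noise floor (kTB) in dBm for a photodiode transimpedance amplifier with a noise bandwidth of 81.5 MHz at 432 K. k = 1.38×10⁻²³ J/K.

−93.1 dBm

P_n = kTB = 1.38×10⁻²³ × 432 × 8.15×10⁷ = 4.86×10⁻¹³ W
In dBm: 10 log₁₀(4.86×10⁻¹³ / 10⁻³) = −93.1 dBm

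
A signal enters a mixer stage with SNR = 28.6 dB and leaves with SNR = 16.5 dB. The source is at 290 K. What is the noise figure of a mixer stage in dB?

12.1 dB

NF (dB) = SNR_in(dB) − SNR_out(dB) when the source is at T₀
NF = 28.6 − 16.5 = 12.1 dB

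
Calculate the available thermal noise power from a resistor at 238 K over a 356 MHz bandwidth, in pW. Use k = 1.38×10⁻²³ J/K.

1.17 pW

P_n = kTB = 1.38×10⁻²³ × 238 × 3.56×10⁸ = 1.17×10⁻¹² W = 1.17 pW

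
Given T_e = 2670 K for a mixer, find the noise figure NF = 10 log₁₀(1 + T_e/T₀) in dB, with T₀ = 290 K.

F = 1 + T_e/T₀ = 1 + 2670/290 = 10.2069
NF = 10 log₁₀(10.2069) = 10.09 dB

10.09 dB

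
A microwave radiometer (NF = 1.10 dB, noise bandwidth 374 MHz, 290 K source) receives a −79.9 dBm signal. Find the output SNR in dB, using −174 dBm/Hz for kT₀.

Noise floor: N = −174 + 10 log₁₀(B) + NF
10 log₁₀(3.74×10⁸) = 85.73 dB
N = −174 + 85.73 + 1.10 = −87.17 dBm
SNR = P_sig − N = −79.9 − (−87.17) = 7.27 dB → 7.3 dB

7.3 dB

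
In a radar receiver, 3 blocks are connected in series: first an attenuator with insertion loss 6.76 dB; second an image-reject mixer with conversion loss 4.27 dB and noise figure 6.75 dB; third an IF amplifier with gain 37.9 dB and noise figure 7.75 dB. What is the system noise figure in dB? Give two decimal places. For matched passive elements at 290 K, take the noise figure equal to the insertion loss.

19.31 dB

Convert to linear (a loss of L dB is a gain of −L dB): F_i = 10^(NF_i/10), G_i = 10^(G_i,dB/10)
  Stage 1: F_1 = 10^(6.76/10) = 4.742, G_1 = 10^(−6.76/10) = 0.2109
  Stage 2: F_2 = 10^(6.75/10) = 4.732, G_2 = 10^(−4.27/10) = 0.3741
  Stage 3: F_3 = 10^(7.75/10) = 5.957, G_3 = 10^(37.9/10) = 6166
Friis cascade:
  F = 4.742 + (4.732 − 1)/0.2109 + (5.957 − 1)/0.07889 = 85.27
NF = 10 log₁₀(85.27) = 19.31 dB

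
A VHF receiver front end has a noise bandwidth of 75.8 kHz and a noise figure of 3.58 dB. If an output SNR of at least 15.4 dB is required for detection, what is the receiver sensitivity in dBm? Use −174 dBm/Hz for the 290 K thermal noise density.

−106.2 dBm

Sensitivity = −174 + 10 log₁₀(B) + NF + SNR_min
= −174 + 48.8 + 3.58 + 15.4
= −106.22 dBm → −106.2 dBm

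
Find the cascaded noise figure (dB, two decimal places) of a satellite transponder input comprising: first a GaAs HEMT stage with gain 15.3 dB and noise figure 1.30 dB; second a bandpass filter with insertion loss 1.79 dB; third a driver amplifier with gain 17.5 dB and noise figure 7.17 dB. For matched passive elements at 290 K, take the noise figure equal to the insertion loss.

Convert to linear (a loss of L dB is a gain of −L dB): F_i = 10^(NF_i/10), G_i = 10^(G_i,dB/10)
  Stage 1: F_1 = 10^(1.30/10) = 1.349, G_1 = 10^(15.3/10) = 33.88
  Stage 2: F_2 = 10^(1.79/10) = 1.510, G_2 = 10^(−1.79/10) = 0.6622
  Stage 3: F_3 = 10^(7.17/10) = 5.212, G_3 = 10^(17.5/10) = 56.23
Friis cascade:
  F = 1.349 + (1.510 − 1)/33.88 + (5.212 − 1)/22.44 = 1.552
NF = 10 log₁₀(1.552) = 1.91 dB

1.91 dB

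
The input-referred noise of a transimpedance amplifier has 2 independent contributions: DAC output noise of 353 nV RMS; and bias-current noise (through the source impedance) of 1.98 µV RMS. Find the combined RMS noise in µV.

2.01 µV

Uncorrelated sources add in power (mean-square): V_tot = √(ΣV_i²)
V_tot = √[(3.53×10⁻⁷)² + (1.98×10⁻⁶)²] = 2.01×10⁻⁶ V = 2.01 µV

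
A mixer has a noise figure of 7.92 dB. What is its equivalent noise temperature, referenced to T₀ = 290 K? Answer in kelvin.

F = 10^(7.92/10) = 6.19441
T_e = (F − 1)·T₀ = (6.19441 − 1) × 290 = 1506 K

1506 K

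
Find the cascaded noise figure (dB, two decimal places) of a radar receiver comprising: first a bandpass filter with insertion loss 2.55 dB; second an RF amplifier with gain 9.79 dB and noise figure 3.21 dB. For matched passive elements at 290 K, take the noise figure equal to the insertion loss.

5.76 dB

Convert to linear (a loss of L dB is a gain of −L dB): F_i = 10^(NF_i/10), G_i = 10^(G_i,dB/10)
  Stage 1: F_1 = 10^(2.55/10) = 1.799, G_1 = 10^(−2.55/10) = 0.5559
  Stage 2: F_2 = 10^(3.21/10) = 2.094, G_2 = 10^(9.79/10) = 9.528
Friis cascade:
  F = 1.799 + (2.094 − 1)/0.5559 = 3.767
NF = 10 log₁₀(3.767) = 5.76 dB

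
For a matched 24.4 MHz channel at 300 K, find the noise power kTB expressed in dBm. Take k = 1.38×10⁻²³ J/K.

P_n = kTB = 1.38×10⁻²³ × 300 × 2.44×10⁷ = 1.01×10⁻¹³ W
In dBm: 10 log₁₀(1.01×10⁻¹³ / 10⁻³) = −100.0 dBm

−100.0 dBm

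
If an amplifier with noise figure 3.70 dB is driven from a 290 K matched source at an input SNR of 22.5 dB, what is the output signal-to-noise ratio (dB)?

By definition F = SNR_in/SNR_out, so in dB: SNR_out = SNR_in − NF
SNR_out = 22.5 − 3.70 = 18.80 dB

18.80 dB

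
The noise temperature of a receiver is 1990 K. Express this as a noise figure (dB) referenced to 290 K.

8.96 dB

F = 1 + T_e/T₀ = 1 + 1990/290 = 7.86207
NF = 10 log₁₀(7.86207) = 8.96 dB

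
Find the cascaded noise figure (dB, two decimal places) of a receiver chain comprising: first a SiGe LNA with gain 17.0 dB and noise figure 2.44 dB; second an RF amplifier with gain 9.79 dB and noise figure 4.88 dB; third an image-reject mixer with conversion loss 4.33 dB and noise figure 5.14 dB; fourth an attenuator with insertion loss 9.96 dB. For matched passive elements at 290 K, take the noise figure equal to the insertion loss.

2.67 dB

Convert to linear (a loss of L dB is a gain of −L dB): F_i = 10^(NF_i/10), G_i = 10^(G_i,dB/10)
  Stage 1: F_1 = 10^(2.44/10) = 1.754, G_1 = 10^(17.0/10) = 50.12
  Stage 2: F_2 = 10^(4.88/10) = 3.076, G_2 = 10^(9.79/10) = 9.528
  Stage 3: F_3 = 10^(5.14/10) = 3.266, G_3 = 10^(−4.33/10) = 0.3690
  Stage 4: F_4 = 10^(9.96/10) = 9.908, G_4 = 10^(−9.96/10) = 0.1009
Friis cascade:
  F = 1.754 + (3.076 − 1)/50.12 + (3.266 − 1)/477.5 + (9.908 − 1)/176.2 = 1.851
NF = 10 log₁₀(1.851) = 2.67 dB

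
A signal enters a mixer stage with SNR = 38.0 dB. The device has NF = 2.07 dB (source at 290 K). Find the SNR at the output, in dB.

By definition F = SNR_in/SNR_out, so in dB: SNR_out = SNR_in − NF
SNR_out = 38.0 − 2.07 = 35.93 dB

35.93 dB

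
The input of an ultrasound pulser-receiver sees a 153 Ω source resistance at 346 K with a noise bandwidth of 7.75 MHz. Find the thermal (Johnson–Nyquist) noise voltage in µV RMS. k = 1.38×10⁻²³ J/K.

4.76 µV

V_n = √(4kTRB)
4kTRB = 4 × 1.38×10⁻²³ × 346 × 1.53×10² × 7.75×10⁶ = 2.26×10⁻¹¹ V²
V_n = √(2.26×10⁻¹¹) = 4.76×10⁻⁶ V = 4.76 µV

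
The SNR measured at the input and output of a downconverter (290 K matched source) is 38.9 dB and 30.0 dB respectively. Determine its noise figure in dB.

8.9 dB

NF (dB) = SNR_in(dB) − SNR_out(dB) when the source is at T₀
NF = 38.9 − 30.0 = 8.9 dB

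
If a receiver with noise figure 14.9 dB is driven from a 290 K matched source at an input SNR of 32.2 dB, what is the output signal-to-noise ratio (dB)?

By definition F = SNR_in/SNR_out, so in dB: SNR_out = SNR_in − NF
SNR_out = 32.2 − 14.9 = 17.3 dB

17.3 dB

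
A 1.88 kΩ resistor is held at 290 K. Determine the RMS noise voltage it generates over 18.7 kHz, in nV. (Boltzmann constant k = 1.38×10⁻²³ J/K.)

V_n = √(4kTRB)
4kTRB = 4 × 1.38×10⁻²³ × 290 × 1.88×10³ × 1.87×10⁴ = 5.63×10⁻¹³ V²
V_n = √(5.63×10⁻¹³) = 7.50×10⁻⁷ V = 750 nV

750 nV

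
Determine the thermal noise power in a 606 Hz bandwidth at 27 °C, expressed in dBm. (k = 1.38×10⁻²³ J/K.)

−146.0 dBm

T = 27 °C + 273.15 = 300.15 K
P_n = kTB = 1.38×10⁻²³ × 300.15 × 6.06×10² = 2.51×10⁻¹⁸ W
In dBm: 10 log₁₀(2.51×10⁻¹⁸ / 10⁻³) = −146.0 dBm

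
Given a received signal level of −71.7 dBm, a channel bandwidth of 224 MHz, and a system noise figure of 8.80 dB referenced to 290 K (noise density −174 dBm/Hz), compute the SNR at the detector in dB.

10.0 dB

Noise floor: N = −174 + 10 log₁₀(B) + NF
10 log₁₀(2.24×10⁸) = 83.5 dB
N = −174 + 83.5 + 8.80 = −81.70 dBm
SNR = P_sig − N = −71.7 − (−81.70) = 10.00 dB → 10.0 dB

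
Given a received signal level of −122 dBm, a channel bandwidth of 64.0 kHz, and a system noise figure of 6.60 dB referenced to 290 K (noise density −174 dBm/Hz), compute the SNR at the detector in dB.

Noise floor: N = −174 + 10 log₁₀(B) + NF
10 log₁₀(6.40×10⁴) = 48.06 dB
N = −174 + 48.06 + 6.60 = −119.34 dBm
SNR = P_sig − N = −122 − (−119.34) = −2.66 dB → −2.7 dB

−2.7 dB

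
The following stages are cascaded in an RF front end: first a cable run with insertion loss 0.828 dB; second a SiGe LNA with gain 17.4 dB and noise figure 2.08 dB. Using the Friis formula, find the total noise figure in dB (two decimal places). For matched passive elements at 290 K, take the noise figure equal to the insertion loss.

2.91 dB

Convert to linear (a loss of L dB is a gain of −L dB): F_i = 10^(NF_i/10), G_i = 10^(G_i,dB/10)
  Stage 1: F_1 = 10^(0.828/10) = 1.210, G_1 = 10^(−0.828/10) = 0.8264
  Stage 2: F_2 = 10^(2.08/10) = 1.614, G_2 = 10^(17.4/10) = 54.95
Friis cascade:
  F = 1.210 + (1.614 − 1)/0.8264 = 1.953
NF = 10 log₁₀(1.953) = 2.91 dB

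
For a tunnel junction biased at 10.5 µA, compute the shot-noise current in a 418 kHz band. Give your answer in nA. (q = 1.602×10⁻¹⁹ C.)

I_n = √(2qI·B)
2qI·B = 2 × 1.602×10⁻¹⁹ × 1.05×10⁻⁵ × 4.18×10⁵ = 1.41×10⁻¹⁸ A²
I_n = √(1.41×10⁻¹⁸) = 1.19×10⁻⁹ A = 1.19 nA

1.19 nA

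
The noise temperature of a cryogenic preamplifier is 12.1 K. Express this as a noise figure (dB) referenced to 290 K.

0.178 dB

F = 1 + T_e/T₀ = 1 + 12.1/290 = 1.04172
NF = 10 log₁₀(1.04172) = 0.178 dB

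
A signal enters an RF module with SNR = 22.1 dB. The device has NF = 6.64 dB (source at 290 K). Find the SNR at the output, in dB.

15.46 dB

By definition F = SNR_in/SNR_out, so in dB: SNR_out = SNR_in − NF
SNR_out = 22.1 − 6.64 = 15.46 dB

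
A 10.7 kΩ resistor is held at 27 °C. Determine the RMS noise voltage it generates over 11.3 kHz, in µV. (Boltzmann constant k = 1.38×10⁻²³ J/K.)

1.42 µV

T = 27 °C + 273.15 = 300.15 K
V_n = √(4kTRB)
4kTRB = 4 × 1.38×10⁻²³ × 300.15 × 1.07×10⁴ × 1.13×10⁴ = 2.00×10⁻¹² V²
V_n = √(2.00×10⁻¹²) = 1.42×10⁻⁶ V = 1.42 µV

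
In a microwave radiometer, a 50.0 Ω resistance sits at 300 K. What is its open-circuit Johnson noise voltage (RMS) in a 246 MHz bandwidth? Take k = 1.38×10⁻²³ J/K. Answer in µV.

14.3 µV

V_n = √(4kTRB)
4kTRB = 4 × 1.38×10⁻²³ × 300 × 5.00×10¹ × 2.46×10⁸ = 2.04×10⁻¹⁰ V²
V_n = √(2.04×10⁻¹⁰) = 1.43×10⁻⁵ V = 14.3 µV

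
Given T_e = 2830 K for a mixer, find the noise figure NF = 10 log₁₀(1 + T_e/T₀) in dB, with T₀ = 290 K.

10.32 dB

F = 1 + T_e/T₀ = 1 + 2830/290 = 10.7586
NF = 10 log₁₀(10.7586) = 10.32 dB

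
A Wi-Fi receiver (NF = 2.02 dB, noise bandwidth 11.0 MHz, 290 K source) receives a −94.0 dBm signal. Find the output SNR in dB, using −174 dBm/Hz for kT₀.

Noise floor: N = −174 + 10 log₁₀(B) + NF
10 log₁₀(1.10×10⁷) = 70.41 dB
N = −174 + 70.41 + 2.02 = −101.57 dBm
SNR = P_sig − N = −94.0 − (−101.57) = 7.57 dB → 7.6 dB

7.6 dB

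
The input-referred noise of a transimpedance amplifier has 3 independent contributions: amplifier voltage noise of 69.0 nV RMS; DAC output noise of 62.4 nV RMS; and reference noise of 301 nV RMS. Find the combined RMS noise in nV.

315 nV

Uncorrelated sources add in power (mean-square): V_tot = √(ΣV_i²)
V_tot = √[(6.90×10⁻⁸)² + (6.24×10⁻⁸)² + (3.01×10⁻⁷)²] = 3.15×10⁻⁷ V = 315 nV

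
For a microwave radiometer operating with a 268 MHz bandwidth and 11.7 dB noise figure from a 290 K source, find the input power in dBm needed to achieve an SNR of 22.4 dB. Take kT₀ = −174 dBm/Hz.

−55.6 dBm

Sensitivity = −174 + 10 log₁₀(B) + NF + SNR_min
= −174 + 84.28 + 11.7 + 22.4
= −55.62 dBm → −55.6 dBm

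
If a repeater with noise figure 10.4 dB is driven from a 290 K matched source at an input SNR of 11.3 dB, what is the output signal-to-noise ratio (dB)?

0.9 dB

By definition F = SNR_in/SNR_out, so in dB: SNR_out = SNR_in − NF
SNR_out = 11.3 − 10.4 = 0.9 dB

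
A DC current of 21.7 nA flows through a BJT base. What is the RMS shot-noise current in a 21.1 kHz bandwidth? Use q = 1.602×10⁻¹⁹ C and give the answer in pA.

12.1 pA

I_n = √(2qI·B)
2qI·B = 2 × 1.602×10⁻¹⁹ × 2.17×10⁻⁸ × 2.11×10⁴ = 1.47×10⁻²² A²
I_n = √(1.47×10⁻²²) = 1.21×10⁻¹¹ A = 12.1 pA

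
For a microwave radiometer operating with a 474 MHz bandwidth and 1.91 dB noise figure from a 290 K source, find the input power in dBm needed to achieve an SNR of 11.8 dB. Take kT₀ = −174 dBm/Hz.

Sensitivity = −174 + 10 log₁₀(B) + NF + SNR_min
= −174 + 86.76 + 1.91 + 11.8
= −73.53 dBm → −73.5 dBm

−73.5 dBm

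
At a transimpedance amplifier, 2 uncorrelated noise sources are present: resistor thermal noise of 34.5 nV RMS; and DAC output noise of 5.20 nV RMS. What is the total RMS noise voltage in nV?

34.9 nV

Uncorrelated sources add in power (mean-square): V_tot = √(ΣV_i²)
V_tot = √[(3.45×10⁻⁸)² + (5.20×10⁻⁹)²] = 3.49×10⁻⁸ V = 34.9 nV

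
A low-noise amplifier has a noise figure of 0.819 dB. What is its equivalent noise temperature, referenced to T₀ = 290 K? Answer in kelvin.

F = 10^(0.819/10) = 1.20754
T_e = (F − 1)·T₀ = (1.20754 − 1) × 290 = 60.2 K

60.2 K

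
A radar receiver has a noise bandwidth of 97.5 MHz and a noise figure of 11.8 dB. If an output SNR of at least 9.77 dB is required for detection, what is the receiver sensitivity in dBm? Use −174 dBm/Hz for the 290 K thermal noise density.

Sensitivity = −174 + 10 log₁₀(B) + NF + SNR_min
= −174 + 79.89 + 11.8 + 9.77
= −72.54 dBm → −72.5 dBm

−72.5 dBm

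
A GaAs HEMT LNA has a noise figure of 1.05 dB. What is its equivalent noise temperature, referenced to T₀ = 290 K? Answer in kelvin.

F = 10^(1.05/10) = 1.2735
T_e = (F − 1)·T₀ = (1.2735 − 1) × 290 = 79.3 K

79.3 K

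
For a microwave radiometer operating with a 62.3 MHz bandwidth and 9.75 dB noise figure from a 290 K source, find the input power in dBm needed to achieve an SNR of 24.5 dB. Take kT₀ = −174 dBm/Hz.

−61.8 dBm

Sensitivity = −174 + 10 log₁₀(B) + NF + SNR_min
= −174 + 77.94 + 9.75 + 24.5
= −61.81 dBm → −61.8 dBm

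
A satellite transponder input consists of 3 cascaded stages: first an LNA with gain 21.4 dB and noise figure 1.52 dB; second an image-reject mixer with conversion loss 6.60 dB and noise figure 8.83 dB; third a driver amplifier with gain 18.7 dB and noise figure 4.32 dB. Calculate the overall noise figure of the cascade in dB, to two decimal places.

1.83 dB

Convert to linear (a loss of L dB is a gain of −L dB): F_i = 10^(NF_i/10), G_i = 10^(G_i,dB/10)
  Stage 1: F_1 = 10^(1.52/10) = 1.419, G_1 = 10^(21.4/10) = 138.0
  Stage 2: F_2 = 10^(8.83/10) = 7.638, G_2 = 10^(−6.60/10) = 0.2188
  Stage 3: F_3 = 10^(4.32/10) = 2.704, G_3 = 10^(18.7/10) = 74.13
Friis cascade:
  F = 1.419 + (7.638 − 1)/138.0 + (2.704 − 1)/30.20 = 1.524
NF = 10 log₁₀(1.524) = 1.83 dB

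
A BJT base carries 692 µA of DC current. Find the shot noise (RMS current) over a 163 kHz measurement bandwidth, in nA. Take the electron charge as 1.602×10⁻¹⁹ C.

6.01 nA

I_n = √(2qI·B)
2qI·B = 2 × 1.602×10⁻¹⁹ × 6.92×10⁻⁴ × 1.63×10⁵ = 3.61×10⁻¹⁷ A²
I_n = √(3.61×10⁻¹⁷) = 6.01×10⁻⁹ A = 6.01 nA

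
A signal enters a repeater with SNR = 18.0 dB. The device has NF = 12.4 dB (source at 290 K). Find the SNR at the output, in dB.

5.6 dB

By definition F = SNR_in/SNR_out, so in dB: SNR_out = SNR_in − NF
SNR_out = 18.0 − 12.4 = 5.6 dB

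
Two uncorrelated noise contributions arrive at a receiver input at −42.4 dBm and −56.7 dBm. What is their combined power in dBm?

Convert to linear, add, convert back:
P₁ = 5.75×10⁻⁸ W, P₂ = 2.14×10⁻⁹ W
P_tot = 5.97×10⁻⁸ W → 10 log₁₀(P_tot / 10⁻³) = −42.2 dBm

−42.2 dBm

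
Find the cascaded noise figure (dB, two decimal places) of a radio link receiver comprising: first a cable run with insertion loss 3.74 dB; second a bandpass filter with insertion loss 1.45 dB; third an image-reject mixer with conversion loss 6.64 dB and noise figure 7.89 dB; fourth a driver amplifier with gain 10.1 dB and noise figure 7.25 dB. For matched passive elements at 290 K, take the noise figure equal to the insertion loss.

Convert to linear (a loss of L dB is a gain of −L dB): F_i = 10^(NF_i/10), G_i = 10^(G_i,dB/10)
  Stage 1: F_1 = 10^(3.74/10) = 2.366, G_1 = 10^(−3.74/10) = 0.4227
  Stage 2: F_2 = 10^(1.45/10) = 1.396, G_2 = 10^(−1.45/10) = 0.7161
  Stage 3: F_3 = 10^(7.89/10) = 6.152, G_3 = 10^(−6.64/10) = 0.2168
  Stage 4: F_4 = 10^(7.25/10) = 5.309, G_4 = 10^(10.1/10) = 10.23
Friis cascade:
  F = 2.366 + (1.396 − 1)/0.4227 + (6.152 − 1)/0.3027 + (5.309 − 1)/0.06561 = 85.99
NF = 10 log₁₀(85.99) = 19.34 dB

19.34 dB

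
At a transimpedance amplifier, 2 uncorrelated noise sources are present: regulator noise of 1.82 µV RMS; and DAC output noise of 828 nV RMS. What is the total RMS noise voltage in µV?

Uncorrelated sources add in power (mean-square): V_tot = √(ΣV_i²)
V_tot = √[(1.82×10⁻⁶)² + (8.28×10⁻⁷)²] = 2.00×10⁻⁶ V = 2.00 µV

2.00 µV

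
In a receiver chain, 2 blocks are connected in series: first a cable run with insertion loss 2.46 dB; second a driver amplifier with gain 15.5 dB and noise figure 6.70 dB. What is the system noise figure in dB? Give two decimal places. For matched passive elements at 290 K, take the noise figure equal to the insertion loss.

Convert to linear (a loss of L dB is a gain of −L dB): F_i = 10^(NF_i/10), G_i = 10^(G_i,dB/10)
  Stage 1: F_1 = 10^(2.46/10) = 1.762, G_1 = 10^(−2.46/10) = 0.5675
  Stage 2: F_2 = 10^(6.70/10) = 4.677, G_2 = 10^(15.5/10) = 35.48
Friis cascade:
  F = 1.762 + (4.677 − 1)/0.5675 = 8.241
NF = 10 log₁₀(8.241) = 9.16 dB

9.16 dB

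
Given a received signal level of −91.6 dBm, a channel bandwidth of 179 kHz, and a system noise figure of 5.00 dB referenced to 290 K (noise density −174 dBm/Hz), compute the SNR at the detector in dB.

Noise floor: N = −174 + 10 log₁₀(B) + NF
10 log₁₀(1.79×10⁵) = 52.53 dB
N = −174 + 52.53 + 5.00 = −116.47 dBm
SNR = P_sig − N = −91.6 − (−116.47) = 24.87 dB → 24.9 dB

24.9 dB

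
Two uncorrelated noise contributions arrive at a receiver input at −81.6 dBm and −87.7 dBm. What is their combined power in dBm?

Convert to linear, add, convert back:
P₁ = 6.92×10⁻¹² W, P₂ = 1.70×10⁻¹² W
P_tot = 8.62×10⁻¹² W → 10 log₁₀(P_tot / 10⁻³) = −80.6 dBm

−80.6 dBm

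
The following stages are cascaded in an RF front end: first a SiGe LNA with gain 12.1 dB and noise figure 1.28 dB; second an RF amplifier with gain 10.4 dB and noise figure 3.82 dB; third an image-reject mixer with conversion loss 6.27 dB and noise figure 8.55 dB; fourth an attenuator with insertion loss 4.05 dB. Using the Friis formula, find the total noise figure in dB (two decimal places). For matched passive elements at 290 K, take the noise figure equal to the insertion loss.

1.76 dB

Convert to linear (a loss of L dB is a gain of −L dB): F_i = 10^(NF_i/10), G_i = 10^(G_i,dB/10)
  Stage 1: F_1 = 10^(1.28/10) = 1.343, G_1 = 10^(12.1/10) = 16.22
  Stage 2: F_2 = 10^(3.82/10) = 2.410, G_2 = 10^(10.4/10) = 10.96
  Stage 3: F_3 = 10^(8.55/10) = 7.161, G_3 = 10^(−6.27/10) = 0.2360
  Stage 4: F_4 = 10^(4.05/10) = 2.541, G_4 = 10^(−4.05/10) = 0.3936
Friis cascade:
  F = 1.343 + (2.410 − 1)/16.22 + (7.161 − 1)/177.8 + (2.541 − 1)/41.98 = 1.501
NF = 10 log₁₀(1.501) = 1.76 dB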